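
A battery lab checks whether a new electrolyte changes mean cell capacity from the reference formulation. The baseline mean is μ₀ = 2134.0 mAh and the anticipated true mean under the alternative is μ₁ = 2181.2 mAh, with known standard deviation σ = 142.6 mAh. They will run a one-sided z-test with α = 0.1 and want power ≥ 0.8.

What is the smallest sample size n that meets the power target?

n = 42

Standardized effect: d = |μ₁ − μ₀| / σ = |2181.2 − 2134.0| / 142.6 = 0.3310
For power 0.8 need Φ(δ − z_{0.1}) = 0.8, so δ = z_{0.1} + z_{0.20} = 1.282 + 0.842 = 2.123.
δ = d·√n ⇒ n = (δ/d)² = (2.123 / 0.3310)² = 41.15.
Round up to the next whole unit.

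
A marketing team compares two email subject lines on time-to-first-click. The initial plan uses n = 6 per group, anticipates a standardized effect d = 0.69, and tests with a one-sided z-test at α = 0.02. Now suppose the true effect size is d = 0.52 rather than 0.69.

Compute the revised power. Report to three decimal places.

With d = 0.52: δ = d·√(n/2) = 0.52 × √(6/2) = 0.9007. Critical value z_{0.02} = 2.054.
Revised power = P(Z > 2.054 − δ) = Φ(-1.153) = 0.1244.

Power ≈ 0.124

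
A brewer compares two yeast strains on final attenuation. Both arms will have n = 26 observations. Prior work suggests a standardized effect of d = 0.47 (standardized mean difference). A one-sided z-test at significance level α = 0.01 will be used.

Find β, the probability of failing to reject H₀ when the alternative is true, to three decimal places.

Noncentrality parameter: δ = d·√(n/2) = 0.47 × √(26/2) = 1.6946
Critical value for a one-sided test at α = 0.01: z_α = 2.326.
Power = P(Z > 2.326 − δ) = Φ(-0.632) = 0.2638.
Type II error: β = 1 − power = 1 − 0.2638 = 0.7362.

β ≈ 0.736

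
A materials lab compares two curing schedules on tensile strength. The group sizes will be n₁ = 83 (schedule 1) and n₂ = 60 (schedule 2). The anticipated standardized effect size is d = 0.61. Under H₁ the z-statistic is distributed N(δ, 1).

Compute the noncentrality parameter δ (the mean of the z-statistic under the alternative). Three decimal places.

δ ≈ 3.600

δ = d / √(1/n₁ + 1/n₂) = 0.61 / √(1/83 + 1/60) = 3.5998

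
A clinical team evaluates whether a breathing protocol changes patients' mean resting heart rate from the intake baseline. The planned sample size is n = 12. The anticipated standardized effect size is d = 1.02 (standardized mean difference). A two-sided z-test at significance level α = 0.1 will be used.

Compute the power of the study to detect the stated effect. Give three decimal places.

Power ≈ 0.971

Noncentrality parameter: δ = d·√n = 1.02 × √12 = 3.5334
Two-sided α = 0.1 → critical value z_{0.05} = 1.645.
Power = Φ(δ − 1.645) + Φ(−δ − 1.645) = Φ(1.889) + Φ(-5.178) = 0.9705 + 0.0000 = 0.9705.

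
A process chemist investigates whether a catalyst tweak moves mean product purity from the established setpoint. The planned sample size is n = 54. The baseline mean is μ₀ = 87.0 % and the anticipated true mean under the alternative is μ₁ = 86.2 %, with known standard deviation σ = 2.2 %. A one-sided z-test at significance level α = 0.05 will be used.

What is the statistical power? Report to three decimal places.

Power ≈ 0.848

Standardized effect: d = |μ₁ − μ₀| / σ = |86.2 − 87.0| / 2.2 = 0.3636
Noncentrality parameter: δ = d·√n = 0.3636 × √54 = 2.6722
Critical value for a one-sided test at α = 0.05: z_α = 1.645.
Power = Φ(δ − 1.645) = Φ(1.027) = 0.8479.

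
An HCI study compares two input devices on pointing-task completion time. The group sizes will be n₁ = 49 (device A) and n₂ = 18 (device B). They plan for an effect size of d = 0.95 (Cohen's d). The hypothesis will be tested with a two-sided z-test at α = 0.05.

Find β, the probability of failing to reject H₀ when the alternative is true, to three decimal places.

β ≈ 0.069

Noncentrality parameter: δ = d / √(1/n₁ + 1/n₂) = 0.95 / √(1/49 + 1/18) = 3.4468
Critical value for a two-sided test at α = 0.05: z_{α/2} = 1.960.
Power = Φ(δ − 1.960) + Φ(−δ − 1.960) = Φ(1.487) + Φ(-5.407) = 0.9315 + 0.0000 = 0.9315.
Type II error: β = 1 − power = 1 − 0.9315 = 0.0685.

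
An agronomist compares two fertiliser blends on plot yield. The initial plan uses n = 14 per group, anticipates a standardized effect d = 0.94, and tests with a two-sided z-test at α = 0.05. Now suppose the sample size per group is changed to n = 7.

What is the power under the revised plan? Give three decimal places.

With n = 7 per group: δ = d·√(n/2) = 0.94 × √(7/2) = 1.7586. Critical value z_{0.025} = 1.960.
Revised power = Φ(δ − 1.960) + Φ(−δ − 1.960) = Φ(-0.201) + Φ(-3.719) = 0.4202 + 0.0001 = 0.4203.

Power ≈ 0.420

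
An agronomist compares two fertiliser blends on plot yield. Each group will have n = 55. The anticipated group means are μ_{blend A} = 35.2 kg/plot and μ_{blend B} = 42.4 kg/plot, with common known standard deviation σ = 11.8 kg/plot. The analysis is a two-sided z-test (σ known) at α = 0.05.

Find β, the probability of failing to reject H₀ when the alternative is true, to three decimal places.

β ≈ 0.108

Standardized effect: d = |μ_{blend A} − μ_{blend B}| / σ = |35.2 − 42.4| / 11.8 = 0.6102
Noncentrality parameter: λ = d·√(n/2) = 0.6102 × √(55/2) = 3.1998
Two-sided α = 0.05 → critical value z_{0.025} = 1.960.
Power = Φ(λ − 1.960) + Φ(−λ − 1.960) = Φ(1.240) + Φ(-5.160) = 0.8925 + 0.0000 = 0.8925.
Type II error: β = 1 − power = 1 − 0.8925 = 0.1075.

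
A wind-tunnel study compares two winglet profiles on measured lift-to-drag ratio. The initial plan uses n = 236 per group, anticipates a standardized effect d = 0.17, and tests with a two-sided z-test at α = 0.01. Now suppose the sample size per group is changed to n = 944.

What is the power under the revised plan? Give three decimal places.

Power ≈ 0.868

With n = 944 per group: δ = d·√(n/2) = 0.17 × √(944/2) = 3.6933. Critical value z_{0.005} = 2.576.
Revised power = Φ(δ − 2.576) + Φ(−δ − 2.576) = Φ(1.118) + Φ(-6.269) = 0.8681 + 0.0000 = 0.8681.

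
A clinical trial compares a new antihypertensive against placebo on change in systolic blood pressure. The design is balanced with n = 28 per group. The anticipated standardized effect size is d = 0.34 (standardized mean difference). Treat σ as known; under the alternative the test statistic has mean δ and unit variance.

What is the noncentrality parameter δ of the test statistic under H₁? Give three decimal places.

δ = d·√(n/2) = 0.34 × √(28/2) = 1.2722

δ ≈ 1.272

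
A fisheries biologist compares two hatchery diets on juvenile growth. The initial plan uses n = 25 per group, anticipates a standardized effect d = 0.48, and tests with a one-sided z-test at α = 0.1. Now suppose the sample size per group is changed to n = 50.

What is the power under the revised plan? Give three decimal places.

With n = 50 per group: δ = d·√(n/2) = 0.48 × √(50/2) = 2.4000. Critical value z_{0.1} = 1.282.
Revised power = Φ(δ − 1.282) = Φ(1.118) = 0.8683.

Power ≈ 0.868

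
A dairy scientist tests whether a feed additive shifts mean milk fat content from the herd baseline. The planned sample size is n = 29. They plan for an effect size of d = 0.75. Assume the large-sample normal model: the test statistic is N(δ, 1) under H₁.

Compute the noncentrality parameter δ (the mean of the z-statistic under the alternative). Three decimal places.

δ = d·√n = 0.75 × √29 = 4.0389

δ ≈ 4.039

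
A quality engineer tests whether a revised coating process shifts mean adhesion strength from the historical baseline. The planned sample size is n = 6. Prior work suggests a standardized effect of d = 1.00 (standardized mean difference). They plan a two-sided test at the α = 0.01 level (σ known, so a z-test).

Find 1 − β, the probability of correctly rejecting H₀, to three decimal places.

Power ≈ 0.450

Noncentrality parameter: δ = d·√n = 1.00 × √6 = 2.4495
Two-sided α = 0.01 → critical value z_{0.005} = 2.576.
Power = Φ(δ − 2.576) + Φ(−δ − 2.576) = Φ(-0.126) + Φ(-5.025) = 0.4497 + 0.0000 = 0.4497.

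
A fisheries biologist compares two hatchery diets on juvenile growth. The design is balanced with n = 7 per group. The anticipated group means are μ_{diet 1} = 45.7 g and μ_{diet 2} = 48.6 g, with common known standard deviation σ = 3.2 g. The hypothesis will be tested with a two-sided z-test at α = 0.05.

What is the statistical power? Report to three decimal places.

Power ≈ 0.396

Standardized effect: d = |μ_{diet 1} − μ_{diet 2}| / σ = |45.7 − 48.6| / 3.2 = 0.9062
Noncentrality parameter: δ = d·√(n/2) = 0.9062 × √(7/2) = 1.6954
Two-sided α = 0.05 → critical value z_{0.025} = 1.960.
Power = Φ(δ − 1.960) + Φ(−δ − 1.960) = Φ(-0.265) + Φ(-3.655) = 0.3957 + 0.0001 = 0.3958.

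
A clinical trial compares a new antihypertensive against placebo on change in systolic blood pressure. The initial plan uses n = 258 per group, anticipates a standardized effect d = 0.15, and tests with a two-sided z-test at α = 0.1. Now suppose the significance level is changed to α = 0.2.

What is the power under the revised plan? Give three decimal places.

δ = d·√(n/2) = 0.15 × √(258/2) = 1.7037 (unchanged). New critical value: z_{0.1} = 1.282.
Revised power = Φ(δ − 1.282) + Φ(−δ − 1.282) = Φ(0.422) + Φ(-2.985) = 0.6635 + 0.0014 = 0.6649.

Power ≈ 0.665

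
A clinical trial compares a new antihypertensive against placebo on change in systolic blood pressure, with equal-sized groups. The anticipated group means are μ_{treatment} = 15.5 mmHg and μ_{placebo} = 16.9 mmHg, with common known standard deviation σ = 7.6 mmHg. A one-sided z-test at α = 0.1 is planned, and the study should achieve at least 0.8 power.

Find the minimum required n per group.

Standardized effect: d = |μ_{treatment} − μ_{placebo}| / σ = |15.5 − 16.9| / 7.6 = 0.1842
Set Φ(δ − 1.282) = 0.8; then δ − 1.282 = Φ⁻¹(0.8) = 0.842, giving δ = 2.123.
δ = d·√(n/2) ⇒ n = 2(δ/d)² = 2 × (2.123 / 0.1842)² = 265.69.
Rounding up, n = 266 per group.

n = 266 per group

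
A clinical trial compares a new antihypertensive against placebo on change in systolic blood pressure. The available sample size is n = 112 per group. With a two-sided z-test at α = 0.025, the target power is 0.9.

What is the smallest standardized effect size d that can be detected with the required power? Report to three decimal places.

Required noncentrality: δ = z_{0.0125} + z_{0.10} = 2.241 + 1.282 = 3.523.
(The second rejection-region term Φ(−δ − z_{α/2}) is negligible and dropped.)
δ = d·√(n/2) ⇒ d = δ/√(n/2) = 3.523/√(112/2) = 0.4708.

d ≈ 0.471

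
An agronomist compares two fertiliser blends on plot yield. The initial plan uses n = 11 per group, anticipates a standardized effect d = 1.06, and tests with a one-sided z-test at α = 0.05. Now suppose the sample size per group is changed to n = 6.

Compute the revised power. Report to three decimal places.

With n = 6 per group: δ = d·√(n/2) = 1.06 × √(6/2) = 1.8360. Critical value z_{0.05} = 1.645.
Revised power = Φ(δ − 1.645) = Φ(0.191) = 0.5758.

Power ≈ 0.576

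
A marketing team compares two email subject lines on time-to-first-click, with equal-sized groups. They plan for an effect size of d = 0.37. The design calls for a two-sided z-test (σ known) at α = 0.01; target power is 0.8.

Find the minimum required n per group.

n = 171 per group

For power 0.8 need Φ(δ − z_{0.005}) = 0.8, so δ = z_{0.005} + z_{0.20} = 2.576 + 0.842 = 3.417.
(For δ > 0 the lower-tail rejection region contributes negligibly to power, so the one-term inversion is standard.)
δ = d·√(n/2) ⇒ n = 2(δ/d)² = 2 × (3.417 / 0.37)² = 170.62.
Rounding up, n = 171 per group.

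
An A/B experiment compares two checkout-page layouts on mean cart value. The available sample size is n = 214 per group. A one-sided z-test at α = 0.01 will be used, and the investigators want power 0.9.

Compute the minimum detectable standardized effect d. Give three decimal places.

Need Φ(δ − 2.326) = 0.9, so δ = 2.326 + 1.282 = 3.608.
δ = d·√(n/2) ⇒ d = δ/√(n/2) = 3.608/√(214/2) = 0.3488.

d ≈ 0.349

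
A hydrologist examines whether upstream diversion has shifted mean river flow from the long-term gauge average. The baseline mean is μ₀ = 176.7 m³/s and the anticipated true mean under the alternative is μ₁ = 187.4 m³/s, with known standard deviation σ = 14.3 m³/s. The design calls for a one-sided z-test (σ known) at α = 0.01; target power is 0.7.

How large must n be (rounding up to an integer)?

Standardized effect: d = |μ₁ − μ₀| / σ = |187.4 − 176.7| / 14.3 = 0.7483
Set Φ(δ − 2.326) = 0.7; then δ − 2.326 = Φ⁻¹(0.7) = 0.524, giving δ = 2.851.
δ = d·√n ⇒ n = (δ/d)² = (2.851 / 0.7483)² = 14.52.
Round up to the next whole unit.

n = 15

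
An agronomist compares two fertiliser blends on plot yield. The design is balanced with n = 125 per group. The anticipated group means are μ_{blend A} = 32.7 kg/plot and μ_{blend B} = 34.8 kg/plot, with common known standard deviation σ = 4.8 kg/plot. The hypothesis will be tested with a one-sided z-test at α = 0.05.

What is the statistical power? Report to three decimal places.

Power ≈ 0.965

Standardized effect: d = |μ_{blend A} − μ_{blend B}| / σ = |32.7 − 34.8| / 4.8 = 0.4375
Noncentrality parameter: δ = d·√(n/2) = 0.4375 × √(125/2) = 3.4587
Critical value for a one-sided test at α = 0.05: z_α = 1.645.
Power = P(Z > 1.645 − δ) = Φ(1.814) = 0.9652.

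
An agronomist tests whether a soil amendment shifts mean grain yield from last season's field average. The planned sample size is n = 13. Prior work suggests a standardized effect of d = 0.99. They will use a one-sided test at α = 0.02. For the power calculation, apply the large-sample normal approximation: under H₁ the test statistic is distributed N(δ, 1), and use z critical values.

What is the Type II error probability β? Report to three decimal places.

β ≈ 0.065

Noncentrality parameter: δ = d·√n = 0.99 × √13 = 3.5695
One-sided α = 0.02 → critical value z_{0.02} = 2.054.
Power = Φ(δ − 2.054) = Φ(1.516) = 0.9352.
Type II error: β = 1 − power = 1 − 0.9352 = 0.0648.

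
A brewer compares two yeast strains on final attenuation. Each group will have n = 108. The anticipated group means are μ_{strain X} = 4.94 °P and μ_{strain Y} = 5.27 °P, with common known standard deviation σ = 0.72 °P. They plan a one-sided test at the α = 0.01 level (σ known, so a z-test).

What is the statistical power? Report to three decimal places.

Power ≈ 0.851

Standardized effect: d = |μ_{strain X} − μ_{strain Y}| / σ = |4.94 − 5.27| / 0.72 = 0.4583
Noncentrality parameter: δ = d·√(n/2) = 0.4583 × √(108/2) = 3.3680
Critical value for a one-sided test at α = 0.01: z_α = 2.326.
Power = P(Z > 2.326 − δ) = Φ(1.042) = 0.8512.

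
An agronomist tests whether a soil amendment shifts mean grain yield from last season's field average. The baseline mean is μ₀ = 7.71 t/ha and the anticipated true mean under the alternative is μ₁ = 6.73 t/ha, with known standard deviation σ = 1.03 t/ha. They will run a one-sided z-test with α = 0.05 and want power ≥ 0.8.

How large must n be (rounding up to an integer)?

n = 7

Standardized effect: d = |μ₁ − μ₀| / σ = |6.73 − 7.71| / 1.03 = 0.9515
For power 0.8 need Φ(δ − z_{0.05}) = 0.8, so δ = z_{0.05} + z_{0.20} = 1.645 + 0.842 = 2.486.
δ = d·√n ⇒ n = (δ/d)² = (2.486 / 0.9515)² = 6.83.
Round up to the next whole unit.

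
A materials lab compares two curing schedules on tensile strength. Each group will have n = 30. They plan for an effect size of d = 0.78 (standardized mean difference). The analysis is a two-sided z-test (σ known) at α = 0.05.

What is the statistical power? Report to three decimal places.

Power ≈ 0.856

Noncentrality parameter: δ = d·√(n/2) = 0.78 × √(30/2) = 3.0209
Critical value for a two-sided test at α = 0.05: z_{α/2} = 1.960.
Power = Φ(δ − 1.960) + Φ(−δ − 1.960) = Φ(1.061) + Φ(-4.981) = 0.8556 + 0.0000 = 0.8556.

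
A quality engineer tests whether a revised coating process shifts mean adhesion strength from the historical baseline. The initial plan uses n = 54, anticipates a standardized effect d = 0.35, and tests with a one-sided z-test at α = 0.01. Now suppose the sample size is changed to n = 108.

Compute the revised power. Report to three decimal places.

Power ≈ 0.905

With n = 108: δ = d·√n = 0.35 × √108 = 3.6373. Critical value z_{0.01} = 2.326.
Revised power = P(Z > 2.326 − δ) = Φ(1.311) = 0.9051.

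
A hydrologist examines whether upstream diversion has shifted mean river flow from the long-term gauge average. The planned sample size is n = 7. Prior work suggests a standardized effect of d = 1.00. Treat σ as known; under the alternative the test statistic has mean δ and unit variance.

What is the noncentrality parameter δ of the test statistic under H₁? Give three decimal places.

The noncentrality parameter scales effect size by the design's sample-size factor: δ = d·√n = 1.00 × √7 = 2.6458

δ ≈ 2.646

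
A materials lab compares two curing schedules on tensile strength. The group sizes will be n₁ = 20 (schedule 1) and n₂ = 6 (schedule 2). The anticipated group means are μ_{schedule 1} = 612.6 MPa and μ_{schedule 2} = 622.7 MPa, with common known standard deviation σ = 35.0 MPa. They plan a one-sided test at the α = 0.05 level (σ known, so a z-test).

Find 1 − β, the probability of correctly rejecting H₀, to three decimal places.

Power ≈ 0.153

Standardized effect: d = |μ_{schedule 1} − μ_{schedule 2}| / σ = |612.6 − 622.7| / 35.0 = 0.2886
Noncentrality parameter: δ = d / √(1/n₁ + 1/n₂) = 0.2886 / √(1/20 + 1/6) = 0.6200
One-sided α = 0.05 → critical value z_{0.05} = 1.645.
Power = Φ(δ − 1.645) = Φ(-1.025) = 0.1527.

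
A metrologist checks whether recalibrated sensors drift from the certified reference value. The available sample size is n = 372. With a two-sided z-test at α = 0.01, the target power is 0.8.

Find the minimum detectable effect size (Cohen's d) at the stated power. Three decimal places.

Need Φ(δ − 2.576) = 0.8, so δ = 2.576 + 0.842 = 3.417.
(Lower-tail contribution to power is negligible for δ > 0.)
δ = d·√n ⇒ d = δ/√n = 3.417/√372 = 0.1772.

d ≈ 0.177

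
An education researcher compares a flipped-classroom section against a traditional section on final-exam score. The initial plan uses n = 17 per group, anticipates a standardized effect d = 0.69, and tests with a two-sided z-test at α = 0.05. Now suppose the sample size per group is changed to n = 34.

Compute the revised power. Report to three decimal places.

With n = 34 per group: δ = d·√(n/2) = 0.69 × √(34/2) = 2.8449. Critical value z_{0.025} = 1.960.
Revised power = Φ(δ − 1.960) + Φ(−δ − 1.960) = Φ(0.885) + Φ(-4.805) = 0.8119 + 0.0000 = 0.8119.

Power ≈ 0.812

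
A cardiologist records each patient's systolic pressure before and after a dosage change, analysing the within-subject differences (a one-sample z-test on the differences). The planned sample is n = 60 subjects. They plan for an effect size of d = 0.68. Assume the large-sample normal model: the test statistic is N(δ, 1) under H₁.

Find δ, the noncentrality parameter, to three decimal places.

δ ≈ 5.267

δ = d·√n = 0.68 × √60 = 5.2673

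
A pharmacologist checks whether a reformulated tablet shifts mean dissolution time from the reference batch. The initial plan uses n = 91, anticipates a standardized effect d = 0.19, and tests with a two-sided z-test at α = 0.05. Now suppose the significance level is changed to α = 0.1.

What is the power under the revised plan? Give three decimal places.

δ = d·√n = 0.19 × √91 = 1.8125 (unchanged). New critical value: z_{0.05} = 1.645.
Revised power = Φ(δ − 1.645) + Φ(−δ − 1.645) = Φ(0.168) + Φ(-3.457) = 0.5666 + 0.0003 = 0.5668.

Power ≈ 0.567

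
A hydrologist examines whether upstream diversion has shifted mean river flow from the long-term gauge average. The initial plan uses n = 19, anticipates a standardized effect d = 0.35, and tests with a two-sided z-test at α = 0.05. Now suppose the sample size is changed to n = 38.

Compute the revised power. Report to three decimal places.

Power ≈ 0.578

With n = 38: δ = d·√n = 0.35 × √38 = 2.1575. Critical value z_{0.025} = 1.960.
Revised power = Φ(δ − 1.960) + Φ(−δ − 1.960) = Φ(0.198) + Φ(-4.118) = 0.5783 + 0.0000 = 0.5783.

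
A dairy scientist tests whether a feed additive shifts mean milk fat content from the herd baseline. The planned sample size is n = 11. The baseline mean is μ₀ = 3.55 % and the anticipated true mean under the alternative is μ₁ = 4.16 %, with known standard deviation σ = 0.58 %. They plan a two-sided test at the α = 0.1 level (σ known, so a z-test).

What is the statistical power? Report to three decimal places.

Standardized effect: d = |μ₁ − μ₀| / σ = |4.16 − 3.55| / 0.58 = 1.0517
Noncentrality parameter: δ = d·√n = 1.0517 × √11 = 3.4882
Two-sided α = 0.1 → critical value z_{0.05} = 1.645.
Power = Φ(δ − 1.645) + Φ(−δ − 1.645) = Φ(1.843) + Φ(-5.133) = 0.9674 + 0.0000 = 0.9674.

Power ≈ 0.967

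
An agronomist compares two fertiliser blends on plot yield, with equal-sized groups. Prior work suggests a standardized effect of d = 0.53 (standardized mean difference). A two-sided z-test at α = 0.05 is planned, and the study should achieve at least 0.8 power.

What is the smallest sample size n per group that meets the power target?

Set Φ(δ − 1.960) = 0.8; then δ − 1.960 = Φ⁻¹(0.8) = 0.842, giving δ = 2.802.
(Ignoring the negligible lower-tail rejection probability gives the usual closed-form inversion.)
δ = d·√(n/2) ⇒ n = 2(δ/d)² = 2 × (2.802 / 0.53)² = 55.88.
Round up to the next whole unit.

n = 56 per group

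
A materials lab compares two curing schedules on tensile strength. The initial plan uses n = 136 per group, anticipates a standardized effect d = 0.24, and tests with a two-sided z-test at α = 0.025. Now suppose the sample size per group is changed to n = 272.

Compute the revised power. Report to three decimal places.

With n = 272 per group: δ = d·√(n/2) = 0.24 × √(272/2) = 2.7989. Critical value z_{0.0125} = 2.241.
Revised power = Φ(δ − 2.241) + Φ(−δ − 2.241) = Φ(0.557) + Φ(-5.040) = 0.7114 + 0.0000 = 0.7114.

Power ≈ 0.711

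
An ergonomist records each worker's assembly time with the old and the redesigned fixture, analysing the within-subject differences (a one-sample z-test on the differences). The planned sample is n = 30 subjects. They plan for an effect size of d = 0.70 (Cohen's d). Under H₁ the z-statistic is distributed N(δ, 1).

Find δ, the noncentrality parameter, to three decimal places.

δ ≈ 3.834

The noncentrality parameter scales effect size by the design's sample-size factor: δ = d·√n = 0.70 × √30 = 3.8341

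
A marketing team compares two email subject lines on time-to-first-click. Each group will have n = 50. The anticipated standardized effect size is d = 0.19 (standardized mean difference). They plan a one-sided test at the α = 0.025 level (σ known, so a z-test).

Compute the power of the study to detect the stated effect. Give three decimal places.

Power ≈ 0.156

Noncentrality parameter: δ = d·√(n/2) = 0.19 × √(50/2) = 0.9500
Critical value for a one-sided test at α = 0.025: z_α = 1.960.
Power = P(Z > 1.960 − δ) = Φ(-1.010) = 0.1563.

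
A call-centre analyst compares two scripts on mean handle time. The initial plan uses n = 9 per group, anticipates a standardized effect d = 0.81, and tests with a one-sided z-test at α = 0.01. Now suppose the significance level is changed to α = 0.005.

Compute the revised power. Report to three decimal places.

δ = d·√(n/2) = 0.81 × √(9/2) = 1.7183 (unchanged). New critical value: z_{0.005} = 2.576.
Revised power = Φ(δ − 2.576) = Φ(-0.858) = 0.1956.

Power ≈ 0.196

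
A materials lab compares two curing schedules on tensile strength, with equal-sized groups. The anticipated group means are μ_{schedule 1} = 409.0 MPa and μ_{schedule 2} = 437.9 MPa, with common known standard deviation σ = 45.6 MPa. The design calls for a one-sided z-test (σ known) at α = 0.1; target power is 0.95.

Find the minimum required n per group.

n = 43 per group

Standardized effect: d = |μ_{schedule 1} − μ_{schedule 2}| / σ = |409.0 − 437.9| / 45.6 = 0.6338
Set Φ(δ − 1.282) = 0.95; then δ − 1.282 = Φ⁻¹(0.95) = 1.645, giving δ = 2.926.
δ = d·√(n/2) ⇒ n = 2(δ/d)² = 2 × (2.926 / 0.6338)² = 42.64.
Rounding up, n = 43 per group.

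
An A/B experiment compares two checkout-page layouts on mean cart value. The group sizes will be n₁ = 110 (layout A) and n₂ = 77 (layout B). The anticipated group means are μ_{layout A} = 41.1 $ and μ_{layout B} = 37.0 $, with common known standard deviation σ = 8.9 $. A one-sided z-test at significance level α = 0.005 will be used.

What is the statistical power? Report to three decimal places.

Power ≈ 0.700

Standardized effect: d = |μ_{layout A} − μ_{layout B}| / σ = |41.1 − 37.0| / 8.9 = 0.4607
Noncentrality parameter: δ = d / √(1/n₁ + 1/n₂) = 0.4607 / √(1/110 + 1/77) = 3.1004
Critical value for a one-sided test at α = 0.005: z_α = 2.576.
Power = Φ(δ − 2.576) = Φ(0.525) = 0.7001.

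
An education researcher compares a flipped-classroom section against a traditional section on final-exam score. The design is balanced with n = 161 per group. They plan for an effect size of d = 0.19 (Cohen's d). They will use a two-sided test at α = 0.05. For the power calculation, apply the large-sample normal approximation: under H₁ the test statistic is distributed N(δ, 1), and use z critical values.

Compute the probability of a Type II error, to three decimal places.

β ≈ 0.601

Noncentrality parameter: δ = d·√(n/2) = 0.19 × √(161/2) = 1.7047
Two-sided α = 0.05 → critical value z_{0.025} = 1.960.
Power = Φ(δ − 1.960) + Φ(−δ − 1.960) = Φ(-0.255) + Φ(-3.665) = 0.3993 + 0.0001 = 0.3994.
Type II error: β = 1 − power = 1 − 0.3994 = 0.6006.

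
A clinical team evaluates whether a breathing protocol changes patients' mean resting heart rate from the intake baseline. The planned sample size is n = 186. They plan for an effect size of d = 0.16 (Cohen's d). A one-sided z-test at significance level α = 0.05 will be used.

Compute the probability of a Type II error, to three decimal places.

Noncentrality parameter: δ = d·√n = 0.16 × √186 = 2.1821
Critical value for a one-sided test at α = 0.05: z_α = 1.645.
Power = P(Z > 1.645 − δ) = Φ(0.537) = 0.7045.
Type II error: β = 1 − power = 1 − 0.7045 = 0.2955.

β ≈ 0.296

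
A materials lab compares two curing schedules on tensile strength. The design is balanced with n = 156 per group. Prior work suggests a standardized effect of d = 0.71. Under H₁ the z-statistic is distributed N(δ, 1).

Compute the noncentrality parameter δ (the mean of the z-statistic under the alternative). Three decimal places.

The noncentrality parameter scales effect size by the design's sample-size factor: δ = d·√(n/2) = 0.71 × √(156/2) = 6.2706

δ ≈ 6.271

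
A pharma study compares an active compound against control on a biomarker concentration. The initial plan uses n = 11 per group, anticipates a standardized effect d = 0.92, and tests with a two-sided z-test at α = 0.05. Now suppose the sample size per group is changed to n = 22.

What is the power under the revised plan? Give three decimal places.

Power ≈ 0.862

With n = 22 per group: δ = d·√(n/2) = 0.92 × √(22/2) = 3.0513. Critical value z_{0.025} = 1.960.
Revised power = Φ(δ − 1.960) + Φ(−δ − 1.960) = Φ(1.091) + Φ(-5.011) = 0.8624 + 0.0000 = 0.8624.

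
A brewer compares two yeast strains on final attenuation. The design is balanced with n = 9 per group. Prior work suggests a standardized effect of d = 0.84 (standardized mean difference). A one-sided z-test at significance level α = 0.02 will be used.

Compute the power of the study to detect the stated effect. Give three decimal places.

Power ≈ 0.393

Noncentrality parameter: δ = d·√(n/2) = 0.84 × √(9/2) = 1.7819
Critical value for a one-sided test at α = 0.02: z_α = 2.054.
Power = P(Z > 2.054 − δ) = Φ(-0.272) = 0.3929.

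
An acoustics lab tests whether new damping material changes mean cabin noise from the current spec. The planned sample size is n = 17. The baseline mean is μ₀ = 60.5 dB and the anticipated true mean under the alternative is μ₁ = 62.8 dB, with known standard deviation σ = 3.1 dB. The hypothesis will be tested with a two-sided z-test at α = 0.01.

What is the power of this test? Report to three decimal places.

Standardized effect: d = |μ₁ − μ₀| / σ = |62.8 − 60.5| / 3.1 = 0.7419
Noncentrality parameter: δ = d·√n = 0.7419 × √17 = 3.0591
Two-sided α = 0.01 → critical value z_{0.005} = 2.576.
Power = Φ(δ − 2.576) + Φ(−δ − 2.576) = Φ(0.483) + Φ(-5.635) = 0.6855 + 0.0000 = 0.6855.

Power ≈ 0.686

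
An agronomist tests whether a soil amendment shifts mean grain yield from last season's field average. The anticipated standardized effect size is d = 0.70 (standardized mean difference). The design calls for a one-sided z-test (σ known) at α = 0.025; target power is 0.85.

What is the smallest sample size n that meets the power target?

Set Φ(δ − 1.960) = 0.85; then δ − 1.960 = Φ⁻¹(0.85) = 1.036, giving δ = 2.996.
δ = d·√n ⇒ n = (δ/d)² = (2.996 / 0.70)² = 18.32.
Round up to the next whole unit.

n = 19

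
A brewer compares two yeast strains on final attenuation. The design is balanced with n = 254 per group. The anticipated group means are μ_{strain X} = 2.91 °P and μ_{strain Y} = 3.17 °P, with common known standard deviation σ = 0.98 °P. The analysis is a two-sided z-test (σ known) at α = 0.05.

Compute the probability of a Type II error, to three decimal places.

β ≈ 0.152

Standardized effect: d = |μ_{strain X} − μ_{strain Y}| / σ = |2.91 − 3.17| / 0.98 = 0.2653
Noncentrality parameter: λ = d·√(n/2) = 0.2653 × √(254/2) = 2.9898
Critical value for a two-sided test at α = 0.05: z_{α/2} = 1.960.
Power = Φ(λ − 1.960) + Φ(−λ − 1.960) = Φ(1.030) + Φ(-4.950) = 0.8485 + 0.0000 = 0.8485.
Type II error: β = 1 − power = 1 − 0.8485 = 0.1515.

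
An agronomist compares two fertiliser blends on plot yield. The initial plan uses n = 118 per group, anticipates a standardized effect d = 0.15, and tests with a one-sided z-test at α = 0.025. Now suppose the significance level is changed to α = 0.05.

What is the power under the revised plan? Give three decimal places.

Power ≈ 0.311

δ = d·√(n/2) = 0.15 × √(118/2) = 1.1522 (unchanged). New critical value: z_{0.05} = 1.645.
Revised power = Φ(δ − 1.645) = Φ(-0.493) = 0.3111.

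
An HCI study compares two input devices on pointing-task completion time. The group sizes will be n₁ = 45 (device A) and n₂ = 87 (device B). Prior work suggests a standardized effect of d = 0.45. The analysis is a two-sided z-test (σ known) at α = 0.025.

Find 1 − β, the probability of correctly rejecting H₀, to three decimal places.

Power ≈ 0.583

Noncentrality parameter: δ = d / √(1/n₁ + 1/n₂) = 0.45 / √(1/45 + 1/87) = 2.4507
Two-sided α = 0.025 → critical value z_{0.0125} = 2.241.
Power = Φ(δ − 2.241) + Φ(−δ − 2.241) = Φ(0.209) + Φ(-4.692) = 0.5829 + 0.0000 = 0.5829.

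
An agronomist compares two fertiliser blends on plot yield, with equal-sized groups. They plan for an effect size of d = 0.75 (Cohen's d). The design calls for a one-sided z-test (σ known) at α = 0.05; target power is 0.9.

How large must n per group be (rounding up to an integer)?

n = 31 per group

Set Φ(δ − 1.645) = 0.9; then δ − 1.645 = Φ⁻¹(0.9) = 1.282, giving δ = 2.926.
δ = d·√(n/2) ⇒ n = 2(δ/d)² = 2 × (2.926 / 0.75)² = 30.45.
Rounding up, n = 31 per group.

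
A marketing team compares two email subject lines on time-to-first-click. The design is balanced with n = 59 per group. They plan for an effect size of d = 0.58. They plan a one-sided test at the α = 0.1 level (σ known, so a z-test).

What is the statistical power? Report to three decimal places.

Noncentrality parameter: δ = d·√(n/2) = 0.58 × √(59/2) = 3.1502
Critical value for a one-sided test at α = 0.1: z_α = 1.282.
Power = P(Z > 1.282 − δ) = Φ(1.869) = 0.9692.

Power ≈ 0.969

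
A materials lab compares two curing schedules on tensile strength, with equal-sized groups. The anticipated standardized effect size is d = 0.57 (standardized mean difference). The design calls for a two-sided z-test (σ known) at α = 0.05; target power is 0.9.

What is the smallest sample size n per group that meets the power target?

For power 0.9 need Φ(δ − z_{0.025}) = 0.9, so δ = z_{0.025} + z_{0.10} = 1.960 + 1.282 = 3.242.
(For δ > 0 the lower-tail rejection region contributes negligibly to power, so the one-term inversion is standard.)
δ = d·√(n/2) ⇒ n = 2(δ/d)² = 2 × (3.242 / 0.57)² = 64.68.
Rounding up, n = 65 per group.

n = 65 per group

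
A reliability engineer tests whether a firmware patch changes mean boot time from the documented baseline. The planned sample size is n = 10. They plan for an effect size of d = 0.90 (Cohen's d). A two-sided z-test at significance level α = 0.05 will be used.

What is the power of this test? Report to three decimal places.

Power ≈ 0.812

Noncentrality parameter: λ = d·√n = 0.90 × √10 = 2.8460
Two-sided α = 0.05 → critical value z_{0.025} = 1.960.
Power = Φ(λ − 1.960) + Φ(−λ − 1.960) = Φ(0.886) + Φ(-4.806) = 0.8122 + 0.0000 = 0.8122.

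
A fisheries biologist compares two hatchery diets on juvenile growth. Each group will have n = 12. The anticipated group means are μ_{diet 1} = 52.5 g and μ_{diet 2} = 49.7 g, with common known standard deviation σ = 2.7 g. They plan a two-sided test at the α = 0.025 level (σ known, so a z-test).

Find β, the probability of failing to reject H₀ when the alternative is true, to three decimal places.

β ≈ 0.383

Standardized effect: d = |μ_{diet 1} − μ_{diet 2}| / σ = |52.5 − 49.7| / 2.7 = 1.0370
Noncentrality parameter: δ = d·√(n/2) = 1.0370 × √(12/2) = 2.5402
Critical value for a two-sided test at α = 0.025: z_{α/2} = 2.241.
Power = Φ(δ − 2.241) + Φ(−δ − 2.241) = Φ(0.299) + Φ(-4.782) = 0.6175 + 0.0000 = 0.6175.
Type II error: β = 1 − power = 1 − 0.6175 = 0.3825.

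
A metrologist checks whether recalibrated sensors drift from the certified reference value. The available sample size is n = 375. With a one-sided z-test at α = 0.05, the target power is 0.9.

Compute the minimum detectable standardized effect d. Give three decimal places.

Required noncentrality: δ = z_{0.05} + z_{0.10} = 1.645 + 1.282 = 2.926.
δ = d·√n ⇒ d = δ/√n = 2.926/√375 = 0.1511.

d ≈ 0.151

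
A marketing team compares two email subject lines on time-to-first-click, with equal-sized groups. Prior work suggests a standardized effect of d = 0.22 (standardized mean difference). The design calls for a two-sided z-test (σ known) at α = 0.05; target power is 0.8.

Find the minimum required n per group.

n = 325 per group

For power 0.8 need Φ(δ − z_{0.025}) = 0.8, so δ = z_{0.025} + z_{0.20} = 1.960 + 0.842 = 2.802.
(Ignoring the negligible lower-tail rejection probability gives the usual closed-form inversion.)
δ = d·√(n/2) ⇒ n = 2(δ/d)² = 2 × (2.802 / 0.22)² = 324.33.
Round up to the next whole unit.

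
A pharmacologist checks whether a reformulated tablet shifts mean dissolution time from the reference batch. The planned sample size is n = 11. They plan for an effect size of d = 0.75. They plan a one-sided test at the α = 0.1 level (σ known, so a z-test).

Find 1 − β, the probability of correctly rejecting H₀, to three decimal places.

Power ≈ 0.886

Noncentrality parameter: δ = d·√n = 0.75 × √11 = 2.4875
Critical value for a one-sided test at α = 0.1: z_α = 1.282.
Power = Φ(δ − 1.282) = Φ(1.206) = 0.8861.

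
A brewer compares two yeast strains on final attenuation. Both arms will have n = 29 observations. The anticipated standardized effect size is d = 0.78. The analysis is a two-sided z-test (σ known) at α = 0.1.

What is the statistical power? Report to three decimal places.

Power ≈ 0.907

Noncentrality parameter: δ = d·√(n/2) = 0.78 × √(29/2) = 2.9702
Critical value for a two-sided test at α = 0.1: z_{α/2} = 1.645.
Power = Φ(δ − 1.645) + Φ(−δ − 1.645) = Φ(1.325) + Φ(-4.615) = 0.9075 + 0.0000 = 0.9075.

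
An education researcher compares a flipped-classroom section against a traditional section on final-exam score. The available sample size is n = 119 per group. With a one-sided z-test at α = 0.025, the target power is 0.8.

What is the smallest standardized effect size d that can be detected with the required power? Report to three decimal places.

Required noncentrality: δ = z_{0.025} + z_{0.20} = 1.960 + 0.842 = 2.802.
δ = d·√(n/2) ⇒ d = δ/√(n/2) = 2.802/√(119/2) = 0.3632.

d ≈ 0.363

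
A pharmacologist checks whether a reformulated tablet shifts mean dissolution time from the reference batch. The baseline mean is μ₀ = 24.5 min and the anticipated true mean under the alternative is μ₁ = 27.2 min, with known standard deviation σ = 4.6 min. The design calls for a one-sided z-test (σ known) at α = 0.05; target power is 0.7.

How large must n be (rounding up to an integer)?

Standardized effect: d = |μ₁ − μ₀| / σ = |27.2 − 24.5| / 4.6 = 0.5870
Set Φ(δ − 1.645) = 0.7; then δ − 1.645 = Φ⁻¹(0.7) = 0.524, giving δ = 2.169.
δ = d·√n ⇒ n = (δ/d)² = (2.169 / 0.5870)² = 13.66.
Round up to the next whole unit.

n = 14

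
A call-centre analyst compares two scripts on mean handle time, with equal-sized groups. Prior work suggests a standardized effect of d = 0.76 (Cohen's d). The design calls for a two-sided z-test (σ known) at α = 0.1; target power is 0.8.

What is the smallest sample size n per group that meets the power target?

Set Φ(δ − 1.645) = 0.8; then δ − 1.645 = Φ⁻¹(0.8) = 0.842, giving δ = 2.486.
(Ignoring the negligible lower-tail rejection probability gives the usual closed-form inversion.)
δ = d·√(n/2) ⇒ n = 2(δ/d)² = 2 × (2.486 / 0.76)² = 21.41.
Round up to the next whole unit.

n = 22 per group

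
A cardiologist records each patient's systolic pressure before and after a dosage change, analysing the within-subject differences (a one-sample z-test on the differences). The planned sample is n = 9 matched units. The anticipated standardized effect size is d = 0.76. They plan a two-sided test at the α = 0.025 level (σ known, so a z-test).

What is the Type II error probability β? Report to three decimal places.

β ≈ 0.485

Noncentrality parameter: δ = d·√n = 0.76 × √9 = 2.2800
Two-sided α = 0.025 → critical value z_{0.0125} = 2.241.
Power = Φ(δ − 2.241) + Φ(−δ − 2.241) = Φ(0.039) + Φ(-4.521) = 0.5154 + 0.0000 = 0.5154.
Type II error: β = 1 − power = 1 − 0.5154 = 0.4846.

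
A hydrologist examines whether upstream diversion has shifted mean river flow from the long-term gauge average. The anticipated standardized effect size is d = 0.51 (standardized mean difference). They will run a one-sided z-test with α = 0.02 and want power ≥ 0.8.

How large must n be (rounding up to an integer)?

Set Φ(δ − 2.054) = 0.8; then δ − 2.054 = Φ⁻¹(0.8) = 0.842, giving δ = 2.895.
δ = d·√n ⇒ n = (δ/d)² = (2.895 / 0.51)² = 32.23.
Rounding up, n = 33.

n = 33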